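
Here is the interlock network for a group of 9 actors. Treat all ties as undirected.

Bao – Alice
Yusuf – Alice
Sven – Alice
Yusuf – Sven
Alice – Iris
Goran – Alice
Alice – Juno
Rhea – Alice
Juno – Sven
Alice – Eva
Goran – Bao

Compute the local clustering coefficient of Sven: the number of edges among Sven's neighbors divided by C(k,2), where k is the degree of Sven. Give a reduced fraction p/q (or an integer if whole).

2/3

Sven's neighbors: Alice, Juno, and Yusuf (k = 3).
Possible neighbor pairs: C(3,2) = 3. Edges among them: Alice–Juno, Alice–Yusuf → e = 2.
Clustering(Sven) = 2/3.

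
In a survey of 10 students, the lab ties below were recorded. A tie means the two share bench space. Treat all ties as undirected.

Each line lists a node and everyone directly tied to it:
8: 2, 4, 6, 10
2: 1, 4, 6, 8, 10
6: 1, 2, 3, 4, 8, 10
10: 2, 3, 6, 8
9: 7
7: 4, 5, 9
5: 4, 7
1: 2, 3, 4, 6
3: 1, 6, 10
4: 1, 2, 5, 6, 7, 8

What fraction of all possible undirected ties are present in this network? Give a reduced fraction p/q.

19/45

There are 19 edges and 10 nodes, so the maximum possible is C(10,2) = 45.
Density = 19/45.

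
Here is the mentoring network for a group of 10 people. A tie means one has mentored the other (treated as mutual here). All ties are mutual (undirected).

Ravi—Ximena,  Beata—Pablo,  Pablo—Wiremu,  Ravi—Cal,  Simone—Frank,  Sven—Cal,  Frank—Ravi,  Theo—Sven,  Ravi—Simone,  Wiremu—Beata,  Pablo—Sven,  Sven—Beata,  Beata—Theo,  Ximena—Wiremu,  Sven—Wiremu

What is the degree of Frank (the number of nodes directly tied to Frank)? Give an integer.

2

Frank is directly tied to Ravi and Simone. That is 2 neighbors, so the degree of Frank is 2.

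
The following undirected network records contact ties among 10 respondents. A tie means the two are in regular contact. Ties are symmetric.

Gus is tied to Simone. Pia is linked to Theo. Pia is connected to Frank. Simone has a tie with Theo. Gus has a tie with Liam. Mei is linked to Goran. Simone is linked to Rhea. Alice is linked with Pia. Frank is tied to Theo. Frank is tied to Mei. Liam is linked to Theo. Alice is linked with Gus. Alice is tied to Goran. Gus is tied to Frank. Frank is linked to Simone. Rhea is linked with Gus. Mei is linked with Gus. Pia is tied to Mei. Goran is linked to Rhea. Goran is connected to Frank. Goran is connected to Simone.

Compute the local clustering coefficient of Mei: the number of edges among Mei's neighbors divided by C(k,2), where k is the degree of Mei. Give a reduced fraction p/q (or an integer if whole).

Mei's neighbors: Frank, Goran, Gus, and Pia (k = 4).
Possible neighbor pairs: C(4,2) = 6. Edges among them: Frank–Goran, Frank–Gus, Frank–Pia → e = 3.
Clustering(Mei) = 3/6 = 1/2.

1/2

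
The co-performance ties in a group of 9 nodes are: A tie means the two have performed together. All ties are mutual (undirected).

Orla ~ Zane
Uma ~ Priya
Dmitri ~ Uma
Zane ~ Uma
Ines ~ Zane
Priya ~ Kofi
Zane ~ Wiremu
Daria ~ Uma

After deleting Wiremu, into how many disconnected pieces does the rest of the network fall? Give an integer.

1

Wiremu's neighbors (Zane) remain reachable from one another through other ties, so the rest of the network stays in one piece.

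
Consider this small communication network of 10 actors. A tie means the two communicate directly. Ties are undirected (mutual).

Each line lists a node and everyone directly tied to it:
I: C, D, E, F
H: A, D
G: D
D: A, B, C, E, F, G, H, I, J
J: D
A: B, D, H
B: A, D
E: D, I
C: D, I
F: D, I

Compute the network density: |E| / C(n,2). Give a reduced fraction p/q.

There are 14 edges and 10 nodes, so the maximum possible is C(10,2) = 45.
Density = 14/45.

14/45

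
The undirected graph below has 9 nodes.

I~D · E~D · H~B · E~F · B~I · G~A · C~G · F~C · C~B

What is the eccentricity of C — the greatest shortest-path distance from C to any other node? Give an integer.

3

Distances from C: A:2, B:1, D:3, E:2, F:1, G:1, H:2, I:2.
The largest is 3 (to D), so the eccentricity of C is 3.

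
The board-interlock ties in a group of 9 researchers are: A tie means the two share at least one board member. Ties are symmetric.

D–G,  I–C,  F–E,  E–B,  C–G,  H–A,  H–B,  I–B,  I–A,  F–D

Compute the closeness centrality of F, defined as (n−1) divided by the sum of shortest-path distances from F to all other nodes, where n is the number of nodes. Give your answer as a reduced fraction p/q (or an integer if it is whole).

Distances from F: A:4, B:2, C:3, D:1, E:1, G:2, H:3, I:3. Sum = 19.
n = 9, so closeness = 8/19.

8/19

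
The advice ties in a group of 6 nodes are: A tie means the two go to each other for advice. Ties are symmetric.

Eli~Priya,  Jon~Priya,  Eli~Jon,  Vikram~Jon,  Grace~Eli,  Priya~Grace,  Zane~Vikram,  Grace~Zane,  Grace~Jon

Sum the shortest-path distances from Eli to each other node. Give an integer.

7

Distances from Eli: Grace:1, Jon:1, Priya:1, Vikram:2, Zane:2.
Sum = 1 + 1 + 1 + 2 + 2 = 7.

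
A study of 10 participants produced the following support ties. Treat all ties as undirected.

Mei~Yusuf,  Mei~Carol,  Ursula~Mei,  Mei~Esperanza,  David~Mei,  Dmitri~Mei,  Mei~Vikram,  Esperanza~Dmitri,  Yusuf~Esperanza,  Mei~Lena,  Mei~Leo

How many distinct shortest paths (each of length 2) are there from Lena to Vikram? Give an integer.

The shortest distance is 2, and the only length-2 path is Lena–Mei–Vikram. So there is exactly 1 shortest path.

1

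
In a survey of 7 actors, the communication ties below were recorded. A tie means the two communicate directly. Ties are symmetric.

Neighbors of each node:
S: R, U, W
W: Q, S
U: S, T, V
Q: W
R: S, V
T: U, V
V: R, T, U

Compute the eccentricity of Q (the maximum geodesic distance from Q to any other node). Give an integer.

4

Distances from Q: R:3, S:2, T:4, U:3, V:4, W:1.
The largest is 4 (to V and T), so the eccentricity of Q is 4.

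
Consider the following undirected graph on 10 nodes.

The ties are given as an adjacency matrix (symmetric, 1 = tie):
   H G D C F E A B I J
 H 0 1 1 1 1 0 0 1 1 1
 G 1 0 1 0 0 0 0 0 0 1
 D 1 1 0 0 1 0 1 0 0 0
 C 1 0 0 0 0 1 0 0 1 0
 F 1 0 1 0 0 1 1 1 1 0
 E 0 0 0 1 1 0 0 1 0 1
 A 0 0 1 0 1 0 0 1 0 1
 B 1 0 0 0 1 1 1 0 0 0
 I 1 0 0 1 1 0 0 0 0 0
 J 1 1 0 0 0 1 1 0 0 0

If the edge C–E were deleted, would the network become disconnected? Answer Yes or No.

No

Even without that edge, C still reaches E via C – H – J – E, so the network stays connected. Not a bridge.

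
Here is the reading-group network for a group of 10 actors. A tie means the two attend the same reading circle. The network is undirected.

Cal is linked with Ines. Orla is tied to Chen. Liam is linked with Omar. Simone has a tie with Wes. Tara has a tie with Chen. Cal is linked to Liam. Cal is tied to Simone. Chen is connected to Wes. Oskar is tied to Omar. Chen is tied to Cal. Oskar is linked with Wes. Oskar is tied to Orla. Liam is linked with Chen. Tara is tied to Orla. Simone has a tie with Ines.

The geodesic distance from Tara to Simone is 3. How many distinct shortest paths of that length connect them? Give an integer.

The shortest distance is 3. The length-3 paths are: Tara–Chen–Cal–Simone; Tara–Chen–Wes–Simone.
That gives 2 distinct shortest paths.

2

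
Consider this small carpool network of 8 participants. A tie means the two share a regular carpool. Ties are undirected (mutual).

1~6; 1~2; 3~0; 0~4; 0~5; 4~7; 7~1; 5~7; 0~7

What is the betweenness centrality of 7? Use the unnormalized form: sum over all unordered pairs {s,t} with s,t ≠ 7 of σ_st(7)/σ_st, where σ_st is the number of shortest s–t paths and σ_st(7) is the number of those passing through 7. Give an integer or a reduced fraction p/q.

25/2

Pairs whose geodesics pass through 7 — 2–3: 1; 2–5: 1; 2–4: 1; 2–0: 1; 6–3: 1; 6–5: 1; 6–4: 1; 6–0: 1; 1–3: 1; 1–5: 1; 1–4: 1; 1–0: 1; 5–4: 1/2.
All other pairs contribute 0.
Summing the contributions gives betweenness(7) = 25/2.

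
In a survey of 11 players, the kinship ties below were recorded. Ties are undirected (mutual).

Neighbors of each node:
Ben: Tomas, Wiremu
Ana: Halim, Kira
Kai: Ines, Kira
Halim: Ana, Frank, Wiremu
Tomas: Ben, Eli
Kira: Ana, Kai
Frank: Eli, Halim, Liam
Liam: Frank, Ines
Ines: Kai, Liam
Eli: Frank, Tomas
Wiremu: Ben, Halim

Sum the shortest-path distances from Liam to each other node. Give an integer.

Distances from Liam: Ana:3, Ben:4, Eli:2, Frank:1, Halim:2, Ines:1, Kai:2, Kira:3, Tomas:3, Wiremu:3.
Sum = 3 + 4 + 2 + 1 + 2 + 1 + 2 + 3 + 3 + 3 = 24.

24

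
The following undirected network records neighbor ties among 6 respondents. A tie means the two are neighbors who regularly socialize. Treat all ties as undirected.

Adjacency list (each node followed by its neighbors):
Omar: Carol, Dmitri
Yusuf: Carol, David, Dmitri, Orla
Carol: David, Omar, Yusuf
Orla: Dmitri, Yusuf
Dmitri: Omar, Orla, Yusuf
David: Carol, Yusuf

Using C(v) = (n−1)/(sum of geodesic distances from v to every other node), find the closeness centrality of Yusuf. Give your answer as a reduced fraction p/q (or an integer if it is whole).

Distances from Yusuf: Carol:1, David:1, Dmitri:1, Omar:2, Orla:1. Sum = 6.
n = 6, so closeness = 5/6.

5/6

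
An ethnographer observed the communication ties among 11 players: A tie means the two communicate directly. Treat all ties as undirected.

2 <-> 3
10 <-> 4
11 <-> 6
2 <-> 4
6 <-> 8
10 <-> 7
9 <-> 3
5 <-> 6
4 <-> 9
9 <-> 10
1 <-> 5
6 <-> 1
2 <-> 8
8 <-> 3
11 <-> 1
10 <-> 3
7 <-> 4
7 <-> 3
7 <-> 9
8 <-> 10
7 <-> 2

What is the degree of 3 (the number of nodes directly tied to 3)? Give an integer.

5

3 is directly tied to 2, 7, 8, 9, and 10. That is 5 neighbors, so the degree of 3 is 5.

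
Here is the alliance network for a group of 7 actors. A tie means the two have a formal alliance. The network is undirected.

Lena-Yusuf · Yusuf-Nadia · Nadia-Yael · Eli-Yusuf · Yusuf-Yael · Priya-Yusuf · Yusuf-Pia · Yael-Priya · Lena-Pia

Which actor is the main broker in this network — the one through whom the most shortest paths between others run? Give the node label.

Unnormalized betweenness of each node: Eli:0, Lena:0, Nadia:0, Pia:0, Priya:0, Yael:1/2, Yusuf:23/2.
Yusuf has the largest value, 23/2, making it the main broker — the node through which the most shortest paths run.

Yusuf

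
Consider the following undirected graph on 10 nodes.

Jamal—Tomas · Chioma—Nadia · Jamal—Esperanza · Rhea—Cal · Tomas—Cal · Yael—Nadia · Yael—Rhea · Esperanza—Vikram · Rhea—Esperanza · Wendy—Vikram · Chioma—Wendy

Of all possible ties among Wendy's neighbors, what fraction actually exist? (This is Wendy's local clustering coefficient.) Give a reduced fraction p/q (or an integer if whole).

0

Wendy's neighbors: Chioma and Vikram (k = 2).
Possible neighbor pairs: C(2,2) = 1. Edges among them: none → e = 0.
Clustering(Wendy) = 0/1.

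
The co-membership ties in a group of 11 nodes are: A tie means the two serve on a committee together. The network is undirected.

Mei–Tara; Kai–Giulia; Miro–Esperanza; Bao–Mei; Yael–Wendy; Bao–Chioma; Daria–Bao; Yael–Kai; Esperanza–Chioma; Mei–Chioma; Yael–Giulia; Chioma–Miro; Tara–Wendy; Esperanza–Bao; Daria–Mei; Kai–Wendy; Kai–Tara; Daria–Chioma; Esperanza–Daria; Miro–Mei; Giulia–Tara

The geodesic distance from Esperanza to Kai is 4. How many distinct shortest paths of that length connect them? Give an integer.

The shortest distance is 4. The length-4 paths are: Esperanza–Chioma–Mei–Tara–Kai; Esperanza–Bao–Mei–Tara–Kai; Esperanza–Daria–Mei–Tara–Kai; Esperanza–Miro–Mei–Tara–Kai.
That gives 4 distinct shortest paths.

4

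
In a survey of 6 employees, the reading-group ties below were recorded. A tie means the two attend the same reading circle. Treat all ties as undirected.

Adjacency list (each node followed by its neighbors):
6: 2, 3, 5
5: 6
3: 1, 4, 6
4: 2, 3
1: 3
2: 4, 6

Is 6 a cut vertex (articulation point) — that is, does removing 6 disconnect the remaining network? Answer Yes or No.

Yes

Removing 6 leaves {1, 2, 3, and 4} with no path to {5}, so the network splits into 2 components. 6 is a cut vertex.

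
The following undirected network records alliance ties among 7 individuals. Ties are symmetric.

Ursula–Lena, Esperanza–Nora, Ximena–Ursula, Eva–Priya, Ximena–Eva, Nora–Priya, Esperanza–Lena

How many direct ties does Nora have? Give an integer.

2

Nora is directly tied to Esperanza and Priya. That is 2 neighbors, so the degree of Nora is 2.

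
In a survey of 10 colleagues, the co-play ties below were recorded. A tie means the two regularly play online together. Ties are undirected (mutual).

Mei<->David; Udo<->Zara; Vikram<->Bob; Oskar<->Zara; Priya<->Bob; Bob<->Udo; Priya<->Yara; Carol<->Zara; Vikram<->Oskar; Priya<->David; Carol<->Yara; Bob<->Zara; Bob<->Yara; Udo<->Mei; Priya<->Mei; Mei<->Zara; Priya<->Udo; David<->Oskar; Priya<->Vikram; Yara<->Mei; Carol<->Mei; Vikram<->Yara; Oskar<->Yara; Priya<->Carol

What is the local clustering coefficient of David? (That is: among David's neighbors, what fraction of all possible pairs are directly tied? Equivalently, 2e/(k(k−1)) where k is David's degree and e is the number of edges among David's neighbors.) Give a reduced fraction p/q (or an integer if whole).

David's neighbors: Mei, Oskar, and Priya (k = 3).
Possible neighbor pairs: C(3,2) = 3. Edges among them: Mei–Priya → e = 1.
Clustering(David) = 1/3.

1/3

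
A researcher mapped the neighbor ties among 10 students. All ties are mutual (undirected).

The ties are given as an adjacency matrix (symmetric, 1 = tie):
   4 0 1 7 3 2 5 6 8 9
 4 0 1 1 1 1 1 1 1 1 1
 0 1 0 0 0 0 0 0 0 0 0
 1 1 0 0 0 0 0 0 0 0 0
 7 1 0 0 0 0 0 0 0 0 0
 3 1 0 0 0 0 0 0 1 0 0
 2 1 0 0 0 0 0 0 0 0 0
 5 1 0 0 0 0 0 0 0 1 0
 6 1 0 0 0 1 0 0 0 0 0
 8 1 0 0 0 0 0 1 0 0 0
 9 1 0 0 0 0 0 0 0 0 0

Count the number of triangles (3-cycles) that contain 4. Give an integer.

4's neighbors: 0, 1, 2, 3, 5, 6, 7, 8, and 9.
Neighbor pairs that are themselves tied: 4–3–6; 4–5–8. Each forms one triangle with 4, for 2 in total.

2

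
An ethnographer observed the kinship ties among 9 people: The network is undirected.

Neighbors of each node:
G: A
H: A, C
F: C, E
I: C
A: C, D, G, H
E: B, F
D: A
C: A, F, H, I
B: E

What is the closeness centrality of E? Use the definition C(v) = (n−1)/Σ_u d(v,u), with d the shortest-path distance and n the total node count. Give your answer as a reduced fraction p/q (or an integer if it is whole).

Distances from E: A:3, B:1, C:2, D:4, F:1, G:4, H:3, I:3. Sum = 21.
n = 9, so closeness = 8/21.

8/21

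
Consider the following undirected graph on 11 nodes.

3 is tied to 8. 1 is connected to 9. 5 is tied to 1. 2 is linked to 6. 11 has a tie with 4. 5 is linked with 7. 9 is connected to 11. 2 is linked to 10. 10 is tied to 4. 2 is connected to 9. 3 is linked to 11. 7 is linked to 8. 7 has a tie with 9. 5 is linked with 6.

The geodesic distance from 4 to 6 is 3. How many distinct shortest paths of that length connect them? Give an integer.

1

The shortest distance is 3, and the only length-3 path is 4–10–2–6. So there is exactly 1 shortest path.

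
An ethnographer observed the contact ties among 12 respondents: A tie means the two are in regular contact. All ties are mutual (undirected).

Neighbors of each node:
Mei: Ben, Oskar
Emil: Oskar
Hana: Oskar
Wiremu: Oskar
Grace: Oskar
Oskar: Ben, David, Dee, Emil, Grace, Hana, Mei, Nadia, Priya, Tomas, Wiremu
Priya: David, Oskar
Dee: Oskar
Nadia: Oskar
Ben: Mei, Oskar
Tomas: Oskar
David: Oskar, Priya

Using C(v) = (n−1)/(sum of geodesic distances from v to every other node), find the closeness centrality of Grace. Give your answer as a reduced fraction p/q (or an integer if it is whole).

11/21

Distances from Grace: Ben:2, David:2, Dee:2, Emil:2, Hana:2, Mei:2, Nadia:2, Oskar:1, Priya:2, Tomas:2, Wiremu:2. Sum = 21.
n = 12, so closeness = 11/21.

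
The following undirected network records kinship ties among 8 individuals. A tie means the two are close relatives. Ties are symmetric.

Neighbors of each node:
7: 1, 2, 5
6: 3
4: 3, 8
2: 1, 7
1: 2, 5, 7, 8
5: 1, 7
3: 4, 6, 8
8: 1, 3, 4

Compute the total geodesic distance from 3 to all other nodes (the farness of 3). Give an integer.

Distances from 3: 1:2, 2:3, 4:1, 5:3, 6:1, 7:3, 8:1.
Sum = 2 + 3 + 1 + 3 + 1 + 3 + 1 = 14.

14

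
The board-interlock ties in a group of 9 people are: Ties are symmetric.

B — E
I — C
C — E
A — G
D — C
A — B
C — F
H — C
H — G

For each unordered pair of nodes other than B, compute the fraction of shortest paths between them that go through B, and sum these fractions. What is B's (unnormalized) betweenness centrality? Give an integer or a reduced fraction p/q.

7/2

Pairs whose geodesics pass through B — F–A: 1/2; D–A: 1/2; E–G: 1/2; E–A: 1; A–I: 1/2; A–C: 1/2.
All other pairs contribute 0.
Summing the contributions gives betweenness(B) = 7/2.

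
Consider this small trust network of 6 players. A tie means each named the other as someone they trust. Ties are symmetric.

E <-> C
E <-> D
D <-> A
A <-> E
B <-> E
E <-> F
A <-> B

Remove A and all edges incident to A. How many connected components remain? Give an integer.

1

A's neighbors (B, D, and E) remain reachable from one another through other ties, so the rest of the network stays in one piece.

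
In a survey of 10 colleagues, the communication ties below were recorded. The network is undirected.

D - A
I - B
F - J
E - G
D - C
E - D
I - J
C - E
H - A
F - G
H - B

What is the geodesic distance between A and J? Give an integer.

4

One shortest route is A – H – B – I – J, which uses 4 edges, and at distance 3 from A we only reach {G, I}, which does not include J. So d(A,J) = 4.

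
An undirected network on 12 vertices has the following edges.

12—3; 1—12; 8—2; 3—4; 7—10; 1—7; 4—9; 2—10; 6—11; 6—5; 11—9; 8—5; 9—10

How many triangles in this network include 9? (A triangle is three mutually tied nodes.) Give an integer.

0

9's neighbors are 4, 10, and 11, but none of them are tied to each other, so no triangle contains 9.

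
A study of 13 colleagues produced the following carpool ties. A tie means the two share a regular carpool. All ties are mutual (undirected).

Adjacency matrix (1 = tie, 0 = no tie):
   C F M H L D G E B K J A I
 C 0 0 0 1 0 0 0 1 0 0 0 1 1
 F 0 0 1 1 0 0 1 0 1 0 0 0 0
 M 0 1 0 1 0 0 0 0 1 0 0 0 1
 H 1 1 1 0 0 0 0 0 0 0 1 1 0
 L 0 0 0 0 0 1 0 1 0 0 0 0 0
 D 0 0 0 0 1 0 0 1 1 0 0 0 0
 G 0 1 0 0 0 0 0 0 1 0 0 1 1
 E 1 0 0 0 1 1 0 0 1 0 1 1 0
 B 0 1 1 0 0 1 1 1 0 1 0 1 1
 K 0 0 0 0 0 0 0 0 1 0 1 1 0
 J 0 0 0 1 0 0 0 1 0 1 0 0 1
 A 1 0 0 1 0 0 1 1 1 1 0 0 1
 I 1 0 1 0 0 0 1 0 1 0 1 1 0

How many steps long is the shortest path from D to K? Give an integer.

2

One shortest route is D – B – K, which uses 2 edges, and D and K are not directly tied, so nothing shorter exists. So d(D,K) = 2.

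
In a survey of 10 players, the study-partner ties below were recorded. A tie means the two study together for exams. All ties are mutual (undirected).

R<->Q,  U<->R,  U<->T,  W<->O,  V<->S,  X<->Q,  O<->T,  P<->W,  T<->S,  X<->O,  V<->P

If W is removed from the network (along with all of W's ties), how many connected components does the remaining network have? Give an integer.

1

W's neighbors (O and P) remain reachable from one another through other ties, so the rest of the network stays in one piece.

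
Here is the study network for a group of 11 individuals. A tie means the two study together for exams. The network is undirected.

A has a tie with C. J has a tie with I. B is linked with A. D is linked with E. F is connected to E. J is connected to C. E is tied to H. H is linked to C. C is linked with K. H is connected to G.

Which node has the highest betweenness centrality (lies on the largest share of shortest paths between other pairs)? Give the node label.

Unnormalized betweenness of each node: A:9, B:0, C:33, D:0, E:17, F:0, G:0, H:27, I:0, J:9, K:0.
C has the largest value, 33, making it the main broker — the node through which the most shortest paths run.

C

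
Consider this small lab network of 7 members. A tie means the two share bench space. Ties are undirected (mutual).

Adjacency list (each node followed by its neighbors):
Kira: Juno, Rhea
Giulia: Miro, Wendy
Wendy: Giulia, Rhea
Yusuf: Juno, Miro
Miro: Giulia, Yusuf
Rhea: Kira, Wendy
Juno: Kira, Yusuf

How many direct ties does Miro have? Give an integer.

Miro is directly tied to Giulia and Yusuf. That is 2 neighbors, so the degree of Miro is 2.

2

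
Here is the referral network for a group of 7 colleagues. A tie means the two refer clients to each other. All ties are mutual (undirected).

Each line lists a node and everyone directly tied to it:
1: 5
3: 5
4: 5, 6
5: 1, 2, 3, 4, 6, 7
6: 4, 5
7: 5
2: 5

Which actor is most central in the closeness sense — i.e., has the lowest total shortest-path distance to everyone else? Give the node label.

5

Farness (sum of distances to all others) for each node — 1:11, 2:11, 3:11, 4:10, 5:6, 6:10, 7:11.
The smallest farness is 6, for 5, so 5 has the highest closeness.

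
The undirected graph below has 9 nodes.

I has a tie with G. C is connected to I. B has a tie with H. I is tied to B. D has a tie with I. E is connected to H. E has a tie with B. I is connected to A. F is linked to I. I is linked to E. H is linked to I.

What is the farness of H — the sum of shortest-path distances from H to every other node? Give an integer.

13

Distances from H: A:2, B:1, C:2, D:2, E:1, F:2, G:2, I:1.
Sum = 2 + 1 + 2 + 2 + 1 + 2 + 2 + 1 = 13.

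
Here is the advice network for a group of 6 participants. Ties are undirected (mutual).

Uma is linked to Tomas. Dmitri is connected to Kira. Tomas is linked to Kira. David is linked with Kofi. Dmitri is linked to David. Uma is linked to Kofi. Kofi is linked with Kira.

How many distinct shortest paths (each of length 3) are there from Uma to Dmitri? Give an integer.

3

The shortest distance is 3. The length-3 paths are: Uma–Tomas–Kira–Dmitri; Uma–Kofi–Kira–Dmitri; Uma–Kofi–David–Dmitri.
That gives 3 distinct shortest paths.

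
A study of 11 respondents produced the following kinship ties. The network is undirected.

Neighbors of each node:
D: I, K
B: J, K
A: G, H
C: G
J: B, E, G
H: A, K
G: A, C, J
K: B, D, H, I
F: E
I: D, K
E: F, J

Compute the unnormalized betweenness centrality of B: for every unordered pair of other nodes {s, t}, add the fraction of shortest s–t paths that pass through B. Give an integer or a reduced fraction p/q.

27/2

Pairs whose geodesics pass through B — C–K: 1/2; C–D: 1/2; C–I: 1/2; K–E: 1; K–J: 1; K–F: 1; K–G: 1/2; H–E: 1/2; H–J: 1/2; H–F: 1/2; E–D: 1; E–I: 1; J–D: 1; J–I: 1 … (+4 more pairs).
All other pairs contribute 0.
Summing the contributions gives betweenness(B) = 27/2.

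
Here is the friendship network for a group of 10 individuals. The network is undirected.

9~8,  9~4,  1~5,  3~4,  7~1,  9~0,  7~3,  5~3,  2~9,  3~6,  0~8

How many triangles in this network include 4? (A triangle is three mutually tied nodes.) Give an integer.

0

4's neighbors are 3 and 9, but none of them are tied to each other, so no triangle contains 4.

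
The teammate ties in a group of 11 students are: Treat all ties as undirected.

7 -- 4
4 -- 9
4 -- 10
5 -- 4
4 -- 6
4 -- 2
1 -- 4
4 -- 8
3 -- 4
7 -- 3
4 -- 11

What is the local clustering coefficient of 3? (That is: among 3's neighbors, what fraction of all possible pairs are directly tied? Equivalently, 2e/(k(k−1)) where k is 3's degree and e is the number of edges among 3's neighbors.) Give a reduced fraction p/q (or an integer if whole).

1

3's neighbors: 4 and 7 (k = 2).
Possible neighbor pairs: C(2,2) = 1. Edges among them: 4–7 → e = 1.
Clustering(3) = 1/1.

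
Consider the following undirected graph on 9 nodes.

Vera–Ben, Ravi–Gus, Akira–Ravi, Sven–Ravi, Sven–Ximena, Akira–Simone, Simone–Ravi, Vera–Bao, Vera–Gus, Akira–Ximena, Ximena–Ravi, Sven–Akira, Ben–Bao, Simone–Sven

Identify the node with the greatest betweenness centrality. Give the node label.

Unnormalized betweenness of each node: Akira:1/3, Bao:0, Ben:0, Gus:15, Ravi:49/3, Simone:0, Sven:1/3, Vera:12, Ximena:0.
Ravi has the largest value, 49/3, making it the main broker — the node through which the most shortest paths run.

Ravi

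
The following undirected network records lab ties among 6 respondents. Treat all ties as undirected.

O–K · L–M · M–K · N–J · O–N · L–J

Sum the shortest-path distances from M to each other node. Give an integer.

9

Distances from M: J:2, K:1, L:1, N:3, O:2.
Sum = 2 + 1 + 1 + 3 + 2 = 9.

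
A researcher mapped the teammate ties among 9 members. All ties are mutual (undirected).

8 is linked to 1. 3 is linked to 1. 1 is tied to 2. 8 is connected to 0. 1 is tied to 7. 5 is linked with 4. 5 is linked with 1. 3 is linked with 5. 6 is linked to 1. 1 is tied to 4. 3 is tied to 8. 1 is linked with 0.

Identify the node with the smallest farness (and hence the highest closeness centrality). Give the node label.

Farness (sum of distances to all others) for each node — 0:14, 1:8, 2:15, 3:13, 4:14, 5:13, 6:15, 7:15, 8:13.
The smallest farness is 8, for 1, so 1 has the highest closeness.

1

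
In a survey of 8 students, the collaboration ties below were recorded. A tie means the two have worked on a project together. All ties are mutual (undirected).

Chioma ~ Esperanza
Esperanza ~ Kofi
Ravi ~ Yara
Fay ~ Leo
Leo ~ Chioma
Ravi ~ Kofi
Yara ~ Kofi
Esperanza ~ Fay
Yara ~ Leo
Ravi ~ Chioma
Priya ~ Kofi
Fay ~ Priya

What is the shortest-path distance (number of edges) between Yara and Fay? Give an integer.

One shortest route is Yara – Leo – Fay, which uses 2 edges, and Yara and Fay are not directly tied, so nothing shorter exists. So d(Yara,Fay) = 2.

2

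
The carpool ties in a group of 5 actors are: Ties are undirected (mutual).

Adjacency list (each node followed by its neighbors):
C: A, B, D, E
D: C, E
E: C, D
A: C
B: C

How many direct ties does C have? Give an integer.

4

C is directly tied to A, B, D, and E. That is 4 neighbors, so the degree of C is 4.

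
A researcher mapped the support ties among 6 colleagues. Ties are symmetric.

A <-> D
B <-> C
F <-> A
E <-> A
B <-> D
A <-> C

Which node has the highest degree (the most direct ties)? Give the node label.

A

Degrees — A:4, B:2, C:2, D:2, E:1, F:1.
The maximum is 4, attained only by A.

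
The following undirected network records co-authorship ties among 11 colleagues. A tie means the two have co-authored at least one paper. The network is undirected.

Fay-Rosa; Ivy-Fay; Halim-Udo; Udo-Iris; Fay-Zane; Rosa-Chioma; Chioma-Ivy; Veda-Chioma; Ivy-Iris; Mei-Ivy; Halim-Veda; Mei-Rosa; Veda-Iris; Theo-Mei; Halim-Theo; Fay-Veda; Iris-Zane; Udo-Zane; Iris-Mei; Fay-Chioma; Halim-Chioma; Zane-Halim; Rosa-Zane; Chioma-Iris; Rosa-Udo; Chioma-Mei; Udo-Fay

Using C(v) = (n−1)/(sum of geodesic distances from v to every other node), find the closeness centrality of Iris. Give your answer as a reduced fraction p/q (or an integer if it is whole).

Distances from Iris: Chioma:1, Fay:2, Halim:2, Ivy:1, Mei:1, Rosa:2, Theo:2, Udo:1, Veda:1, Zane:1. Sum = 14.
n = 11, so closeness = 10/14 = 5/7.

5/7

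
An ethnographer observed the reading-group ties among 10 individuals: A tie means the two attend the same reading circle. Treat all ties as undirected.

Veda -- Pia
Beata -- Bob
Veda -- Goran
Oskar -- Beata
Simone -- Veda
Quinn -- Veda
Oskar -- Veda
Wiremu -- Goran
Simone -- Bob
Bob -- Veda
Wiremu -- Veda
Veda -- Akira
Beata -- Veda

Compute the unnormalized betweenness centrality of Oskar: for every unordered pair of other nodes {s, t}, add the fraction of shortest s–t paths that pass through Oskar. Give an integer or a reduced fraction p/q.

No shortest path between any pair of other nodes passes through Oskar.
Summing the contributions gives betweenness(Oskar) = 0.

0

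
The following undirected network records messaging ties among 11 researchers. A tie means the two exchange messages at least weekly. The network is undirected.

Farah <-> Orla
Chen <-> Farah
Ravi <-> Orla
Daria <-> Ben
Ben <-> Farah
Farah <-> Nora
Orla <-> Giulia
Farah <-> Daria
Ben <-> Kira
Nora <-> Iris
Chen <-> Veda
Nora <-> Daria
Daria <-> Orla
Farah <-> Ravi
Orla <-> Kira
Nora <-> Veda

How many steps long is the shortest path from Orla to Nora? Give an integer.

One shortest route is Orla – Daria – Nora, which uses 2 edges, and Orla and Nora are not directly tied, so nothing shorter exists. So d(Orla,Nora) = 2.

2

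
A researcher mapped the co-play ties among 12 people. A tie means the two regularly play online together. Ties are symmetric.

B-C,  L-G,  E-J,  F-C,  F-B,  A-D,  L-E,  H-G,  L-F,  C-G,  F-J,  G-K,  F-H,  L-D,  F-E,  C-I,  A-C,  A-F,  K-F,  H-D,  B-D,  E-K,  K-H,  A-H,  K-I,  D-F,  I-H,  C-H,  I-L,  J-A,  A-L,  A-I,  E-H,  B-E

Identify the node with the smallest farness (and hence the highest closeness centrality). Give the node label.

Farness (sum of distances to all others) for each node — A:15, B:18, C:16, D:17, E:16, F:13, G:19, H:14, I:17, J:20, K:17, L:16.
The smallest farness is 13, for F, so F has the highest closeness.

F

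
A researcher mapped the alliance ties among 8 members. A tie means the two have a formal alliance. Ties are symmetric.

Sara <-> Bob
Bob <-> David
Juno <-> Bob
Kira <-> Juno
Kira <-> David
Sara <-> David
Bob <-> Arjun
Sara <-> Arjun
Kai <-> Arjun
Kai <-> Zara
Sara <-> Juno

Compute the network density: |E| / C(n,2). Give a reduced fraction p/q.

11/28

There are 11 edges and 8 nodes, so the maximum possible is C(8,2) = 28.
Density = 11/28.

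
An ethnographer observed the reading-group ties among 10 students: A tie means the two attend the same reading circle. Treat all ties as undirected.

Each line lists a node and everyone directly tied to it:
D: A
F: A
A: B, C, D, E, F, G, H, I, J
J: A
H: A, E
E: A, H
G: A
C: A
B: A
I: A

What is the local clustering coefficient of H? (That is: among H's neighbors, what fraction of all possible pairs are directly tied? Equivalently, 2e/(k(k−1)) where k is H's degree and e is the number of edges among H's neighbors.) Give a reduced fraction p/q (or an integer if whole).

H's neighbors: A and E (k = 2).
Possible neighbor pairs: C(2,2) = 1. Edges among them: A–E → e = 1.
Clustering(H) = 1/1.

1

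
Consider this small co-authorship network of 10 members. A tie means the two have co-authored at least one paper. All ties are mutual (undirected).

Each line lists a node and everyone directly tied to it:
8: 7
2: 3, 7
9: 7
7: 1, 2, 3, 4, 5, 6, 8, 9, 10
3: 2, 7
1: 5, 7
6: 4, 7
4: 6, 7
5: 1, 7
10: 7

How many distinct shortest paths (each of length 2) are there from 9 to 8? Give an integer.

1

The shortest distance is 2, and the only length-2 path is 9–7–8. So there is exactly 1 shortest path.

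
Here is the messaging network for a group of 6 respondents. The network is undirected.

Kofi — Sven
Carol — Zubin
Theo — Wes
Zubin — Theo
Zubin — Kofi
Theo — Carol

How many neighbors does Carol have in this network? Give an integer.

2

Carol is directly tied to Theo and Zubin. That is 2 neighbors, so the degree of Carol is 2.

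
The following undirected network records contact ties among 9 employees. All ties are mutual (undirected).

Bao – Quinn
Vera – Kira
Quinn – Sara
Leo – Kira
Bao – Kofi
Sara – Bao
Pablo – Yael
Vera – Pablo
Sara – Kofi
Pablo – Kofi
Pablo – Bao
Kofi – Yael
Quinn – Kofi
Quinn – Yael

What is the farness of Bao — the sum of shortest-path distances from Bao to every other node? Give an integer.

15

Distances from Bao: Kira:3, Kofi:1, Leo:4, Pablo:1, Quinn:1, Sara:1, Vera:2, Yael:2.
Sum = 3 + 1 + 4 + 1 + 1 + 1 + 2 + 2 = 15.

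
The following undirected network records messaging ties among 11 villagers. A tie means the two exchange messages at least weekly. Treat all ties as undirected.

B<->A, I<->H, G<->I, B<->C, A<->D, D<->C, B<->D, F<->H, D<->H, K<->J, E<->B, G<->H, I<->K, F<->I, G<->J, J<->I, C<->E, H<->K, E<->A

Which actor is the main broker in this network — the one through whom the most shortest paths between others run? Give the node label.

Unnormalized betweenness of each node: A:7/3, B:8/3, C:7/3, D:73/3, E:1/3, F:0, G:2, H:79/3, I:13/3, J:1/3, K:2.
H has the largest value, 79/3, making it the main broker — the node through which the most shortest paths run.

H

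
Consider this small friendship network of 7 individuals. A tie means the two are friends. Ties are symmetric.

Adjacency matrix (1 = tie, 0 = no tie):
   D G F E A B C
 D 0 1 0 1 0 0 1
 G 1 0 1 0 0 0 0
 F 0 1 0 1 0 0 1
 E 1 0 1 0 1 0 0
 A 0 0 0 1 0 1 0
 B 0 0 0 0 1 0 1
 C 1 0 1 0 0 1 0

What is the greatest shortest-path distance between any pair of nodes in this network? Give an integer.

3

Eccentricity of each node (its greatest distance to any other): A:3, B:3, C:2, D:2, E:2, F:2, G:3.
The maximum eccentricity is 3, realized for instance by the pair G–A via G – D – E – A. So the diameter is 3.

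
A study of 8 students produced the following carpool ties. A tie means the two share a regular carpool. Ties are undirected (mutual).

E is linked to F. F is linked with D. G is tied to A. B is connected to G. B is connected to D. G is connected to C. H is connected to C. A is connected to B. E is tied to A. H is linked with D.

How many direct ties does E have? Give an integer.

2

E is directly tied to A and F. That is 2 neighbors, so the degree of E is 2.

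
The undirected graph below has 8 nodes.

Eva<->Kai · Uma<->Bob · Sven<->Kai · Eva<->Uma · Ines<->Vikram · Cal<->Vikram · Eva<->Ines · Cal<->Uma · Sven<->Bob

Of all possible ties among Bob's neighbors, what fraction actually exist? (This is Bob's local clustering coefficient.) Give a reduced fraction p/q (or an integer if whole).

0

Bob's neighbors: Sven and Uma (k = 2).
Possible neighbor pairs: C(2,2) = 1. Edges among them: none → e = 0.
Clustering(Bob) = 0/1.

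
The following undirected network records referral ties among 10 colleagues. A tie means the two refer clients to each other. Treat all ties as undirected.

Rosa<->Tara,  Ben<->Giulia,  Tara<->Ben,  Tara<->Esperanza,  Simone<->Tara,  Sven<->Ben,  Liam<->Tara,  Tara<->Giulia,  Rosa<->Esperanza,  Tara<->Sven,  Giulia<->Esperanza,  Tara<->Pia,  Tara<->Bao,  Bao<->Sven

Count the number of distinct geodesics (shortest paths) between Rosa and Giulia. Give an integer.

The shortest distance is 2. The length-2 paths are: Rosa–Tara–Giulia; Rosa–Esperanza–Giulia.
That gives 2 distinct shortest paths.

2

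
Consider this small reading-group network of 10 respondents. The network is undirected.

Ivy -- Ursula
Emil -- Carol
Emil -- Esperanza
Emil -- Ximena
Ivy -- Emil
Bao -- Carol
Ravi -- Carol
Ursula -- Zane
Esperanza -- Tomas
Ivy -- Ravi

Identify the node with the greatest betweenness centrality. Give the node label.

Unnormalized betweenness of each node: Bao:0, Carol:10, Emil:23, Esperanza:8, Ivy:16, Ravi:3, Tomas:0, Ursula:8, Ximena:0, Zane:0.
Emil has the largest value, 23, making it the main broker — the node through which the most shortest paths run.

Emil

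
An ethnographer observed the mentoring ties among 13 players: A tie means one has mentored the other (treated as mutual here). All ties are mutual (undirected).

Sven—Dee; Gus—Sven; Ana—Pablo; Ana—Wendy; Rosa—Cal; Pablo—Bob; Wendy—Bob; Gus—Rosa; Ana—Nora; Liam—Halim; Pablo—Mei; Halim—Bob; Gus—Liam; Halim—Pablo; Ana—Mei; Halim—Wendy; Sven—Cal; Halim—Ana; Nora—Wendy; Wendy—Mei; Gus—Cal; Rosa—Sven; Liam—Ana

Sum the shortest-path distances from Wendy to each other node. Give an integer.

29

Distances from Wendy: Ana:1, Bob:1, Cal:4, Dee:5, Gus:3, Halim:1, Liam:2, Mei:1, Nora:1, Pablo:2, Rosa:4, Sven:4.
Sum = 1 + 1 + 4 + 5 + 3 + 1 + 2 + 1 + 1 + 2 + 4 + 4 = 29.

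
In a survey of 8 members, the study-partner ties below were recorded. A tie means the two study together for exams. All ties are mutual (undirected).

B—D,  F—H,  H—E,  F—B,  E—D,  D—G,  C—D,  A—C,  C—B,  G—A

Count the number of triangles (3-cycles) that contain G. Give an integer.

G's neighbors are A and D, but none of them are tied to each other, so no triangle contains G.

0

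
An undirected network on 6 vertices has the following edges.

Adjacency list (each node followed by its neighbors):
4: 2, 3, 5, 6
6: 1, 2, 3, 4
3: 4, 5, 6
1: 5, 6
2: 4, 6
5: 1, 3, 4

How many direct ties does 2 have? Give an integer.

2

2 is directly tied to 4 and 6. That is 2 neighbors, so the degree of 2 is 2.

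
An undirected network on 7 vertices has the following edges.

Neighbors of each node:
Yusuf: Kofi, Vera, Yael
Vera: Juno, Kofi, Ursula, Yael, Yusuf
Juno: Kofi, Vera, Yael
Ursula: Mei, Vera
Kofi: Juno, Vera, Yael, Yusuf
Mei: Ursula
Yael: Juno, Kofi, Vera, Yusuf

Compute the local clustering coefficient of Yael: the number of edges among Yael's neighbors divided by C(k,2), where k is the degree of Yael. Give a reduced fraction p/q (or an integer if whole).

5/6

Yael's neighbors: Juno, Kofi, Vera, and Yusuf (k = 4).
Possible neighbor pairs: C(4,2) = 6. Edges among them: Juno–Kofi, Juno–Vera, Kofi–Vera, Kofi–Yusuf, Vera–Yusuf → e = 5.
Clustering(Yael) = 5/6.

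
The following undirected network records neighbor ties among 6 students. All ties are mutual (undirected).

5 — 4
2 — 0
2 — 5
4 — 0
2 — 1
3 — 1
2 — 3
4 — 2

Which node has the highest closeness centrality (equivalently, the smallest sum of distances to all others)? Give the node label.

2

Farness (sum of distances to all others) for each node — 0:8, 1:8, 2:5, 3:8, 4:7, 5:8.
The smallest farness is 5, for 2, so 2 has the highest closeness.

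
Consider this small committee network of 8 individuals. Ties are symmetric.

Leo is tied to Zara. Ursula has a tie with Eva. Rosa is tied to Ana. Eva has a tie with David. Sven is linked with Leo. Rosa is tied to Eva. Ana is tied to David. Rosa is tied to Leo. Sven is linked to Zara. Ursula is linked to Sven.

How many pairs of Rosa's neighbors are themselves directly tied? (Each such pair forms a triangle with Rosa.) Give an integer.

Rosa's neighbors are Ana, Eva, and Leo, but none of them are tied to each other, so no triangle contains Rosa.

0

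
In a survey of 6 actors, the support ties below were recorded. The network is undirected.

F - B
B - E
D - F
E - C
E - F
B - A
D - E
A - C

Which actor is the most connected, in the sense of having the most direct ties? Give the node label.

E

Degrees — A:2, B:3, C:2, D:2, E:4, F:3.
The maximum is 4, attained only by E.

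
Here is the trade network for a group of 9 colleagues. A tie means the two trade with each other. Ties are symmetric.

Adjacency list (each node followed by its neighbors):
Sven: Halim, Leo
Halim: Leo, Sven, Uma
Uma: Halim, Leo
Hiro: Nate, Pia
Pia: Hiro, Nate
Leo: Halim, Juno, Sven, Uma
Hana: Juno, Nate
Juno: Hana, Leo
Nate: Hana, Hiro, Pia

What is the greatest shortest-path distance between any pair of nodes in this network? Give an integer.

5

Eccentricity of each node (its greatest distance to any other): Halim:5, Hana:3, Hiro:5, Juno:3, Leo:4, Nate:4, Pia:5, Sven:5, Uma:5.
The maximum eccentricity is 5, realized for instance by the pair Hiro–Halim via Hiro – Nate – Hana – Juno – Leo – Halim. So the diameter is 5.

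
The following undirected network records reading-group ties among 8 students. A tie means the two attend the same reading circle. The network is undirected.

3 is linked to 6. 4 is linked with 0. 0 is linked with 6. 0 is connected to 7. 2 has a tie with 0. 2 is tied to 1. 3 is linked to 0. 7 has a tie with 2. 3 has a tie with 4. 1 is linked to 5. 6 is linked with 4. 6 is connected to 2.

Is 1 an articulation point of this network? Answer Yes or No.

Removing 1 leaves {5} with no path to {0, 2, 3, 4, 6, and 7}, so the network splits into 2 components. 1 is a cut vertex.

Yes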